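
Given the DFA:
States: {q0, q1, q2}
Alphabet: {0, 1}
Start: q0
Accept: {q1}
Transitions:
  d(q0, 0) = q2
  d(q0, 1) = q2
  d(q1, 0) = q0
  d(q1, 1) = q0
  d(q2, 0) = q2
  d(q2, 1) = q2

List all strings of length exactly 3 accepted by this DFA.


All strings of length 3: 8 total
Accepted: 0

None


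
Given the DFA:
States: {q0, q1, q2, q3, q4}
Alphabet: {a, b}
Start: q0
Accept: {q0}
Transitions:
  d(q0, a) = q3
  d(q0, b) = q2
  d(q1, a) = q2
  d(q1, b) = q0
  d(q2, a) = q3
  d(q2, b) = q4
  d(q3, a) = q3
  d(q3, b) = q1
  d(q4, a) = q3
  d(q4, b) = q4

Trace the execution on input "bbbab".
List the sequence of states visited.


Input: bbbab
d(q0, b) = q2
d(q2, b) = q4
d(q4, b) = q4
d(q4, a) = q3
d(q3, b) = q1


q0 -> q2 -> q4 -> q4 -> q3 -> q1


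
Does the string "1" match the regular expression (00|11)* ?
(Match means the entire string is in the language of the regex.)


|string| = 1; first = '1'; last = '1'

No, "1" does not match (00|11)*


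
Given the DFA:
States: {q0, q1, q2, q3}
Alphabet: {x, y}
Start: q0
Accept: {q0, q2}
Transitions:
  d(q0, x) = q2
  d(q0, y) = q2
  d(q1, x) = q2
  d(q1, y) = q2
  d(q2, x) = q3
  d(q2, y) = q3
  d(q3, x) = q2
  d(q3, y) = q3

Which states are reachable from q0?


BFS from q0:
  layer 0: {q0}
  layer 1: {q2}
  layer 2: {q3}

{q0, q2, q3}


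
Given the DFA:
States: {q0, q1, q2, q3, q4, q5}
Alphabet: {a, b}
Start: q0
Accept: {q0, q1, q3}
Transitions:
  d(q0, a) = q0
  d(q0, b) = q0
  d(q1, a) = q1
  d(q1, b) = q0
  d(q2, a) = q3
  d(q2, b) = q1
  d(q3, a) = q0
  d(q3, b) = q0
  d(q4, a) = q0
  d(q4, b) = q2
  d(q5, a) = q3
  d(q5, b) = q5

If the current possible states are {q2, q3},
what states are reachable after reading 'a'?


Apply transition on 'a' from each current state:
  d(q2, a) = q3
  d(q3, a) = q0

{q0, q3}


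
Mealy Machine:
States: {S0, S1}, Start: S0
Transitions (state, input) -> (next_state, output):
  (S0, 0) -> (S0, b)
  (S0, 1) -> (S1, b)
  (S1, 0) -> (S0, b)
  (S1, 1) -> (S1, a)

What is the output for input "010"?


Step-by-step:
  (S0, 0) -> (S0, b)
  (S0, 1) -> (S1, b)
  (S1, 0) -> (S0, b)

"bbb"


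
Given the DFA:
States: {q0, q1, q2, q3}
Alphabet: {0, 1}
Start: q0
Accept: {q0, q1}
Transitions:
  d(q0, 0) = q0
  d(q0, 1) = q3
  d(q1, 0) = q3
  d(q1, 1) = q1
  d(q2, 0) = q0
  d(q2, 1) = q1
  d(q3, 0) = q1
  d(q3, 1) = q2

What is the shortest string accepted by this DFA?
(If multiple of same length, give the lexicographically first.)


BFS by string length (lex-first path to each state shown):
  len 0: q0<-""
Found accept state at length 0.

"" (empty string)


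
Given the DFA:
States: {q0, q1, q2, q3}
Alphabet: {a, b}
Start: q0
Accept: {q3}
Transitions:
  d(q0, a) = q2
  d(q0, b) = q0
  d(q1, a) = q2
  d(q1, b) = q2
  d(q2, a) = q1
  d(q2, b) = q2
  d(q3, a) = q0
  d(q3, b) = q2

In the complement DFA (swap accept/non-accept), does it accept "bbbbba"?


Trace: q0 -> q0 -> q0 -> q0 -> q0 -> q0 -> q2
Final: q2
Original accept: {q3}
Complement: q2 is not in original accept

Yes, complement accepts (original rejects)


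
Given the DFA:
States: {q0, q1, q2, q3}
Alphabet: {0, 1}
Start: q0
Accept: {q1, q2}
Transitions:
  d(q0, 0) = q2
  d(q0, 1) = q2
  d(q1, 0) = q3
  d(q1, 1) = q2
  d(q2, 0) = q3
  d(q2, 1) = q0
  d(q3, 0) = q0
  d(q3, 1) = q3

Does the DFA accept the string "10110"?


Trace: q0 -> q2 -> q3 -> q3 -> q3 -> q0
Final state: q0
Accept states: {q1, q2}

No, rejected (final state q0 is not an accept state)


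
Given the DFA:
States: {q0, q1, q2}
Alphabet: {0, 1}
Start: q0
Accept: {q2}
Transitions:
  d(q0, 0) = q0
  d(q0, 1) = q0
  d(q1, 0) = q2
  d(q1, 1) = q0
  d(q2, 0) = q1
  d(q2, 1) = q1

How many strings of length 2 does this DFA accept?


Enumerating all length-2 strings:
  "00" -> q0 [reject]
  "01" -> q0 [reject]
  "10" -> q0 [reject]
  "11" -> q0 [reject]

0 out of 4


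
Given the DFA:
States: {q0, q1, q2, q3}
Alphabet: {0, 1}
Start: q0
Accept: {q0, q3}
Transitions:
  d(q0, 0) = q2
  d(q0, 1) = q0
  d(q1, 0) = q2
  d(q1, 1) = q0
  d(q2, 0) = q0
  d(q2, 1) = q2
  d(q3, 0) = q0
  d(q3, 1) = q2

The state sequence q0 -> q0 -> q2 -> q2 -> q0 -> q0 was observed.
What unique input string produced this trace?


Trace back each transition to find the symbol:
  q0 --[1]--> q0
  q0 --[0]--> q2
  q2 --[1]--> q2
  q2 --[0]--> q0
  q0 --[1]--> q0

"10101"


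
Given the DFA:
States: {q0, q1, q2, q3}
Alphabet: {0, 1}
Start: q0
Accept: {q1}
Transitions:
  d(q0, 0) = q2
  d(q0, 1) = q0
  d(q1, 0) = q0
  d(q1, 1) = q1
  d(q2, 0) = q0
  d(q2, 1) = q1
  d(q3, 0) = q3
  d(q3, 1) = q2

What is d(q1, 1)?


Looking up transition d(q1, 1)

q1


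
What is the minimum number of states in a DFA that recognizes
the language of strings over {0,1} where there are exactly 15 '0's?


States: count = 0, 1, ..., 15 (that's 16 states), plus a dead state for count > 15.
Total: 16 + 1 = 17. Accept = count-15 state.

17


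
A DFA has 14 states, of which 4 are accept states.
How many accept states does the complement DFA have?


Complement swaps accept and non-accept states.
14 - 4 = 10

10


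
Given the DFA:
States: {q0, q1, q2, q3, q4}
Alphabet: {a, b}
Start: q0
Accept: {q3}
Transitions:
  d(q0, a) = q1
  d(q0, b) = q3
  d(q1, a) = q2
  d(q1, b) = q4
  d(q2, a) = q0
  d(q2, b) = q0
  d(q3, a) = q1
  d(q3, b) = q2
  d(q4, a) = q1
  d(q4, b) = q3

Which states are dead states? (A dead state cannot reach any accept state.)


Forward reachability from each state:
  q0 -> reaches accept state q3 (live)
  q1 -> reaches accept state q3 (live)
  q2 -> reaches accept state q3 (live)
  q3 -> reaches accept state q3 (live)
  q4 -> reaches accept state q3 (live)

None (all states can reach an accept state)


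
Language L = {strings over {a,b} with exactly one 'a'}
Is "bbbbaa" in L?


count('a') = 2

No, "bbbbaa" is not in L


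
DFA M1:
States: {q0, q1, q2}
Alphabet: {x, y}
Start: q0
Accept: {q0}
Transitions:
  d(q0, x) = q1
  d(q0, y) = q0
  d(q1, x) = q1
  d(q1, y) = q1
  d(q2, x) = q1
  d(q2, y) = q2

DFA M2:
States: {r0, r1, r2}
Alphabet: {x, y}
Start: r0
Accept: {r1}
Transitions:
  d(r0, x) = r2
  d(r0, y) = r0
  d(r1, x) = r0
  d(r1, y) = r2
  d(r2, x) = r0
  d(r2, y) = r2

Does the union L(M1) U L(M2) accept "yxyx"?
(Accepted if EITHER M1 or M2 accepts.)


M1: final=q1 accepted=False
M2: final=r0 accepted=False

No, union rejects (neither accepts)


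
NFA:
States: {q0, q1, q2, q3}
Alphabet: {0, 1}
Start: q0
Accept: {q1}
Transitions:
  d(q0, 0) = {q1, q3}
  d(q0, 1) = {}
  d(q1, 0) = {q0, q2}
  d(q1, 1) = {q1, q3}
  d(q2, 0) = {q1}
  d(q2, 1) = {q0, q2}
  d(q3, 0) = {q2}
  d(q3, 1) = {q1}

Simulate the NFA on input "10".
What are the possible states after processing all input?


Start: {q0}
  --1--> {}
  --0--> {}

{} (empty set, no valid transitions)


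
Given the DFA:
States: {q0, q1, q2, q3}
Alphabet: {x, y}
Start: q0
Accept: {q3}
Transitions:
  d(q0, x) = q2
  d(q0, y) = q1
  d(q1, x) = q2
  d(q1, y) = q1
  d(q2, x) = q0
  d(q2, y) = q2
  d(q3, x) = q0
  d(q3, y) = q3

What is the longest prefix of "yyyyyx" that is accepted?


Run the DFA, marking each prefix where the state is accepting:
  "" -> q0 [reject]
  "y" -> q1 [reject]
  "yy" -> q1 [reject]
  "yyy" -> q1 [reject]
  "yyyy" -> q1 [reject]
  "yyyyy" -> q1 [reject]
  "yyyyyx" -> q2 [reject]

No prefix is accepted


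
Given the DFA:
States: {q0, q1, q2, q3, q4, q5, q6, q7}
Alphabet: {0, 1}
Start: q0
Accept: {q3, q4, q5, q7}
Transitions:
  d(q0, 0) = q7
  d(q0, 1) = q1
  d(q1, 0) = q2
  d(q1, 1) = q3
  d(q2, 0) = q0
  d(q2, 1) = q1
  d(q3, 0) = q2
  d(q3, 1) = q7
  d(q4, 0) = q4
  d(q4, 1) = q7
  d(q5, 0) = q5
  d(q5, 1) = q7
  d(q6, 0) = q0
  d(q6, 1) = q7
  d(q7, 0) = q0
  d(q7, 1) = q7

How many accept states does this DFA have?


Accept states listed: {q3, q4, q5, q7}
Counting: q3(1) q4(2) q5(3) q7(4)

4


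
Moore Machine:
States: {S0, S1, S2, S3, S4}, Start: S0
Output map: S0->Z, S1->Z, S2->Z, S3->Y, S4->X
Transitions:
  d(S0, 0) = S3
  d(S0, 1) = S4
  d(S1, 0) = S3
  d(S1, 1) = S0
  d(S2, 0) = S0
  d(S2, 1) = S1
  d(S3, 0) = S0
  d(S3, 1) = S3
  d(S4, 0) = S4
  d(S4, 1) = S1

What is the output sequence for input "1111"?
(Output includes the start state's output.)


Start: S0 (output Z)
  --1--> S4 (output X)
  --1--> S1 (output Z)
  --1--> S0 (output Z)
  --1--> S4 (output X)

"ZXZZX"


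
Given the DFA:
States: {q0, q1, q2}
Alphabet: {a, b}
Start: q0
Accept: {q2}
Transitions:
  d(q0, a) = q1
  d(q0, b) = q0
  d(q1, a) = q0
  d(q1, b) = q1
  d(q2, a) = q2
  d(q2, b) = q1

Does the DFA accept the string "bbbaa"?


Trace: q0 -> q0 -> q0 -> q0 -> q1 -> q0
Final state: q0
Accept states: {q2}

No, rejected (final state q0 is not an accept state)


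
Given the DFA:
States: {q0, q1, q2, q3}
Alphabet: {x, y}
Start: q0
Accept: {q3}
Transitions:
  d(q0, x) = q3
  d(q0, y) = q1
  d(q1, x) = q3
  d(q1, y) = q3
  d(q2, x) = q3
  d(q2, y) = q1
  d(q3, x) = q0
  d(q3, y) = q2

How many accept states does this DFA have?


Accept states listed: {q3}
Counting: q3(1)

1


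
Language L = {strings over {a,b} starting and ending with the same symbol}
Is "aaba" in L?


first = 'a', last = 'a'

Yes, "aaba" is in L


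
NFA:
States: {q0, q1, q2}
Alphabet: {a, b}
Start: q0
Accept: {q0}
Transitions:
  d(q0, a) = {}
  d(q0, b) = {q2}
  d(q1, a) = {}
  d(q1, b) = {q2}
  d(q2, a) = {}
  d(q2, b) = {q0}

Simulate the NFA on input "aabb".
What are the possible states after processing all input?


Start: {q0}
  --a--> {}
  --a--> {}
  --b--> {}
  --b--> {}

{} (empty set, no valid transitions)


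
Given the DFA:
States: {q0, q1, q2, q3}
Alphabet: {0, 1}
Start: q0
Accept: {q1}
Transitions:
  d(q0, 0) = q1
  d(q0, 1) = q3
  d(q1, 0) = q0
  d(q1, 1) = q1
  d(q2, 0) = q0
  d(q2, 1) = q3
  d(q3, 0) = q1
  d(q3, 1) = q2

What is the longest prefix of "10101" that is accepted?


Run the DFA, marking each prefix where the state is accepting:
  "" -> q0 [reject]
  "1" -> q3 [reject]
  "10" -> q1 [accept]
  "101" -> q1 [accept]
  "1010" -> q0 [reject]
  "10101" -> q3 [reject]

"101"


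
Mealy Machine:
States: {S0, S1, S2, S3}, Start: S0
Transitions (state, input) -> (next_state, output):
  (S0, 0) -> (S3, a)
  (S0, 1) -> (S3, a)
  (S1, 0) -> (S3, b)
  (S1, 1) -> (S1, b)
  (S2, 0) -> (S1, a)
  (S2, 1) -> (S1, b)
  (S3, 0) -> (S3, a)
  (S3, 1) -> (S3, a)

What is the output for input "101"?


Step-by-step:
  (S0, 1) -> (S3, a)
  (S3, 0) -> (S3, a)
  (S3, 1) -> (S3, a)

"aaa"


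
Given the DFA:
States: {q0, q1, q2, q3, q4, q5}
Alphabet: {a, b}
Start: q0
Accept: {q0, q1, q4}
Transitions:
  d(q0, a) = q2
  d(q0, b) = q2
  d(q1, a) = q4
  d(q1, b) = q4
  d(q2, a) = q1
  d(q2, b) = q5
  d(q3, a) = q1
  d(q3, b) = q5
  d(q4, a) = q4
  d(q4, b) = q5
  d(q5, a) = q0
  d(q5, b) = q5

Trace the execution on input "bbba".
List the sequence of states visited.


Input: bbba
d(q0, b) = q2
d(q2, b) = q5
d(q5, b) = q5
d(q5, a) = q0


q0 -> q2 -> q5 -> q5 -> q0


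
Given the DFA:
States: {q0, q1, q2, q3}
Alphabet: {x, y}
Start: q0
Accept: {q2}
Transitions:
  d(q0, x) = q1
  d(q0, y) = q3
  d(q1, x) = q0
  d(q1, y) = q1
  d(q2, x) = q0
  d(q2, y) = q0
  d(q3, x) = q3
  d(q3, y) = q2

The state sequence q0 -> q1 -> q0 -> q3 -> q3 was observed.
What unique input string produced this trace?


Trace back each transition to find the symbol:
  q0 --[x]--> q1
  q1 --[x]--> q0
  q0 --[y]--> q3
  q3 --[x]--> q3

"xxyx"


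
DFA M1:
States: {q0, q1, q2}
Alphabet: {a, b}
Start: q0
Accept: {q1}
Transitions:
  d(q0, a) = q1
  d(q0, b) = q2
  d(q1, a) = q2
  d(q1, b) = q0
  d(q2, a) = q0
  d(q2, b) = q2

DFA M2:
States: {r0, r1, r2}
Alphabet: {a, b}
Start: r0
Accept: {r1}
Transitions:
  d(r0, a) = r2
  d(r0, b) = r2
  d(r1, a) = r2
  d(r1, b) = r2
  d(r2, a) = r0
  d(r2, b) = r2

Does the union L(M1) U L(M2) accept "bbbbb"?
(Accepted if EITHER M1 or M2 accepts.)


M1: final=q2 accepted=False
M2: final=r2 accepted=False

No, union rejects (neither accepts)


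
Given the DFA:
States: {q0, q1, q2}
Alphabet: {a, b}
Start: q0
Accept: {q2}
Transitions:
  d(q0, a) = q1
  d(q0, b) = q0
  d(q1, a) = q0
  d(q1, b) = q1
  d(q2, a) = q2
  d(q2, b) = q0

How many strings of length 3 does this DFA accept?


Enumerating all length-3 strings:
  "aaa" -> q1 [reject]
  "aab" -> q0 [reject]
  "aba" -> q0 [reject]
  "abb" -> q1 [reject]
  "baa" -> q0 [reject]
  "bab" -> q1 [reject]
  "bba" -> q1 [reject]
  "bbb" -> q0 [reject]

0 out of 8


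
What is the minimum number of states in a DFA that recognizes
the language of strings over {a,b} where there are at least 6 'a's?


States: count = 0, 1, ..., 5, and a final '>= 6' state.
Total: 6 + 1 = 7. Accept = '>= 6' state.

7


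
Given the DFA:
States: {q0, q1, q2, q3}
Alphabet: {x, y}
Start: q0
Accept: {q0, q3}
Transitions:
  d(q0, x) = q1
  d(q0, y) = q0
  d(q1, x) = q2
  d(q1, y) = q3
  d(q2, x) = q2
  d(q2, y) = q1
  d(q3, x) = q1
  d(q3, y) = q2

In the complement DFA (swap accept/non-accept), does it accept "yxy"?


Trace: q0 -> q0 -> q1 -> q3
Final: q3
Original accept: {q0, q3}
Complement: q3 is in original accept

No, complement rejects (original accepts)


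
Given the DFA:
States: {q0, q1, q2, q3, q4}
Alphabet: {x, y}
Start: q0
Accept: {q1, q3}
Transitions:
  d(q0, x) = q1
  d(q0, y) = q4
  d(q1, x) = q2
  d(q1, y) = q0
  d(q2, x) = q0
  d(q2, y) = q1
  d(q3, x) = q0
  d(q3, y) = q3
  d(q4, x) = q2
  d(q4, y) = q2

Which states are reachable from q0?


BFS from q0:
  layer 0: {q0}
  layer 1: {q1, q4}
  layer 2: {q2}

{q0, q1, q2, q4}


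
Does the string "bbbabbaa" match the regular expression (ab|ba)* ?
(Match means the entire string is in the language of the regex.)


|string| = 8; first = 'b'; last = 'a'

No, "bbbabbaa" does not match (ab|ba)*


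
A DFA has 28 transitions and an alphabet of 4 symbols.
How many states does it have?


Each state has exactly one transition per symbol.
states = transitions / |alphabet| = 28 / 4 = 7

7


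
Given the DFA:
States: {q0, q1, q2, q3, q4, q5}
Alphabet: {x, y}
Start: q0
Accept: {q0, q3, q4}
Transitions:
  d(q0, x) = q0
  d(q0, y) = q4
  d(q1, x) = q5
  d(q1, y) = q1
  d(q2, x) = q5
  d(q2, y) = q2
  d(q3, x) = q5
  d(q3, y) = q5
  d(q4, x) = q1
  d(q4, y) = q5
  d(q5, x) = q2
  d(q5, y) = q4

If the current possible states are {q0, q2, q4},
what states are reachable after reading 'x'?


Apply transition on 'x' from each current state:
  d(q0, x) = q0
  d(q2, x) = q5
  d(q4, x) = q1

{q0, q1, q5}


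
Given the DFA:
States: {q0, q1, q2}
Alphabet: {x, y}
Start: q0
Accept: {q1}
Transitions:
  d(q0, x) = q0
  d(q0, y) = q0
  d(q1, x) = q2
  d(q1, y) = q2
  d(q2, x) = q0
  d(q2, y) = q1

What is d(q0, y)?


Looking up transition d(q0, y)

q0


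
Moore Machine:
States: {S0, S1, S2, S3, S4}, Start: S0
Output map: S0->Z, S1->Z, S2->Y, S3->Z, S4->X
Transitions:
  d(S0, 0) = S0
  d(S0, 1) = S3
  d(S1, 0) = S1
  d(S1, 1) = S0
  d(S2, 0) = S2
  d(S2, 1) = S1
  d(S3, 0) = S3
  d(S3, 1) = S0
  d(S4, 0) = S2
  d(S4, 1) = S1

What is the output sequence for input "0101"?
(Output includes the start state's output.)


Start: S0 (output Z)
  --0--> S0 (output Z)
  --1--> S3 (output Z)
  --0--> S3 (output Z)
  --1--> S0 (output Z)

"ZZZZZ"


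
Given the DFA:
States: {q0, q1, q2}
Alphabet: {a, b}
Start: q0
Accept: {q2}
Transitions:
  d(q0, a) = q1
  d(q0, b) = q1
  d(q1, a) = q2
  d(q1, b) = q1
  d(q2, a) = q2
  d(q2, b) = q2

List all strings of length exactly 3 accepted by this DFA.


All strings of length 3: 8 total
Accepted: 6

"aaa", "aab", "aba", "baa", "bab", "bba"


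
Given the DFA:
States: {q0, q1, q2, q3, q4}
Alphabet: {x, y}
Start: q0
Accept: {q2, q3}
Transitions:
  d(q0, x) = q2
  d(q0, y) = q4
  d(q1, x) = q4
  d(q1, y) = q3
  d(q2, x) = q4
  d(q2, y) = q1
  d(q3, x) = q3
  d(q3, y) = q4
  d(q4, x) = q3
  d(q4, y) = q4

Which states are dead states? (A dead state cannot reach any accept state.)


Forward reachability from each state:
  q0 -> reaches accept state q2 (live)
  q1 -> reaches accept state q3 (live)
  q2 -> reaches accept state q2 (live)
  q3 -> reaches accept state q3 (live)
  q4 -> reaches accept state q3 (live)

None (all states can reach an accept state)


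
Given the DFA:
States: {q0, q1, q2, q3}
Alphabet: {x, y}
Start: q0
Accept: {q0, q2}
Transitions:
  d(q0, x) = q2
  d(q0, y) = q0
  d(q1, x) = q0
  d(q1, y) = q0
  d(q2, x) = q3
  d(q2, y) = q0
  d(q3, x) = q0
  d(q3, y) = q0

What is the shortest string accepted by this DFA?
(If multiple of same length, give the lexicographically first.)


BFS by string length (lex-first path to each state shown):
  len 0: q0<-""
Found accept state at length 0.

"" (empty string)


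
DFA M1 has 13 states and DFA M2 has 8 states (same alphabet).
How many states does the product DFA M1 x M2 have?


Product construction pairs every M1 state with every M2 state.
13 * 8 = 104

104


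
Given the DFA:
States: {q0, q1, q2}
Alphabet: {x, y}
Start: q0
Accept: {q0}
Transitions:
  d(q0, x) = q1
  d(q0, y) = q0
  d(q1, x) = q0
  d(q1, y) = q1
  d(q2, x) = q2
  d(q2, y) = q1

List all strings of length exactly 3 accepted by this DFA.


All strings of length 3: 8 total
Accepted: 4

"xxy", "xyx", "yxx", "yyy"


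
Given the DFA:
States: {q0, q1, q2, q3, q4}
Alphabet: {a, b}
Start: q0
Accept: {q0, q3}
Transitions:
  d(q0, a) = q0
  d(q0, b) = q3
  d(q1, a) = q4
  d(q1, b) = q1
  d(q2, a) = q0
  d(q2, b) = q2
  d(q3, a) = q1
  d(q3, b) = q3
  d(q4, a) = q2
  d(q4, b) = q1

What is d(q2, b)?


Looking up transition d(q2, b)

q2


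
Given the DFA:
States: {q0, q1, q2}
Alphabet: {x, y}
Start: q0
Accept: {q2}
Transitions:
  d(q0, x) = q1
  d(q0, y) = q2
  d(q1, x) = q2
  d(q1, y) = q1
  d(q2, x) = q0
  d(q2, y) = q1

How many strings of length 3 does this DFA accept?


Enumerating all length-3 strings:
  "xxx" -> q0 [reject]
  "xxy" -> q1 [reject]
  "xyx" -> q2 [accept]
  "xyy" -> q1 [reject]
  "yxx" -> q1 [reject]
  "yxy" -> q2 [accept]
  "yyx" -> q2 [accept]
  "yyy" -> q1 [reject]

3 out of 8


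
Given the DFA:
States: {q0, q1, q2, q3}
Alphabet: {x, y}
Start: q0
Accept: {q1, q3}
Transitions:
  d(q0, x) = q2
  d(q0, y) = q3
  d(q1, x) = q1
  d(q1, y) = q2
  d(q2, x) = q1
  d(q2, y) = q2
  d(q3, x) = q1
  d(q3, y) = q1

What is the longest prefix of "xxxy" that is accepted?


Run the DFA, marking each prefix where the state is accepting:
  "" -> q0 [reject]
  "x" -> q2 [reject]
  "xx" -> q1 [accept]
  "xxx" -> q1 [accept]
  "xxxy" -> q2 [reject]

"xxx"


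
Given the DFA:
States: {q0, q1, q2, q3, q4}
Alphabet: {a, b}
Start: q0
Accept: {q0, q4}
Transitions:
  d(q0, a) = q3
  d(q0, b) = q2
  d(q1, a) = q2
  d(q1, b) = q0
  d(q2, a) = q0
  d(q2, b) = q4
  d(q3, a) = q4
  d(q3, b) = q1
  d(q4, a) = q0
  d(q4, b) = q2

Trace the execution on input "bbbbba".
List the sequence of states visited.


Input: bbbbba
d(q0, b) = q2
d(q2, b) = q4
d(q4, b) = q2
d(q2, b) = q4
d(q4, b) = q2
d(q2, a) = q0


q0 -> q2 -> q4 -> q2 -> q4 -> q2 -> q0


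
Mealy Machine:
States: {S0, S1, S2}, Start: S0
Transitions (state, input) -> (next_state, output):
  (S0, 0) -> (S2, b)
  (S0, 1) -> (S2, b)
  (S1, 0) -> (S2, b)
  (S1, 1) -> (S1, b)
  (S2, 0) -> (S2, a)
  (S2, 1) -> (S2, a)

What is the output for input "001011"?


Step-by-step:
  (S0, 0) -> (S2, b)
  (S2, 0) -> (S2, a)
  (S2, 1) -> (S2, a)
  (S2, 0) -> (S2, a)
  (S2, 1) -> (S2, a)
  (S2, 1) -> (S2, a)

"baaaaa"


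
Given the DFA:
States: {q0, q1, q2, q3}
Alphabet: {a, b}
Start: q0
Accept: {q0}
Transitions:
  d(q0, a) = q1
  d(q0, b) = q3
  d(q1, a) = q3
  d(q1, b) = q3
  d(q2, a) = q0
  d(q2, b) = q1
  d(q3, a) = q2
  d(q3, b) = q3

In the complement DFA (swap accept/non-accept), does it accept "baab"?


Trace: q0 -> q3 -> q2 -> q0 -> q3
Final: q3
Original accept: {q0}
Complement: q3 is not in original accept

Yes, complement accepts (original rejects)


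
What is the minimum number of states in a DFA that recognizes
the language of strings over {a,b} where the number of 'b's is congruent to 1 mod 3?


States track (count of 'b') mod 3.
Need 3 states: one per remainder 0..2; accept = remainder 1.

3


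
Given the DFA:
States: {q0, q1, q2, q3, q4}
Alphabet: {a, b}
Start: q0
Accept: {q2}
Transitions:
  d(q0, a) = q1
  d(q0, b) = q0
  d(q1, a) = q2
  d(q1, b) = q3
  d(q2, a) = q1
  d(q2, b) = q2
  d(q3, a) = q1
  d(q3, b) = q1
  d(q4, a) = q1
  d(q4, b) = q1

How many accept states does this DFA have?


Accept states listed: {q2}
Counting: q2(1)

1


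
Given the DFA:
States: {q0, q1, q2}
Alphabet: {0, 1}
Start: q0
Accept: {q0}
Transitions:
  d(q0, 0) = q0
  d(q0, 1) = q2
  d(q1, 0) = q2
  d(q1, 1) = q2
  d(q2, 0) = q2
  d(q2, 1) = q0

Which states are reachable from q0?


BFS from q0:
  layer 0: {q0}
  layer 1: {q2}

{q0, q2}


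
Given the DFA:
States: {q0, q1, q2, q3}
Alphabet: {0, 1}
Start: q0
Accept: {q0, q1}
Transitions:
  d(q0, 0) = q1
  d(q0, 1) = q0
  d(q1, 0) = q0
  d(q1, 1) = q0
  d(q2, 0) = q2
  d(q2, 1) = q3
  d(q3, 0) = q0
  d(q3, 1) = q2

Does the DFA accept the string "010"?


Trace: q0 -> q1 -> q0 -> q1
Final state: q1
Accept states: {q0, q1}

Yes, accepted (final state q1 is an accept state)


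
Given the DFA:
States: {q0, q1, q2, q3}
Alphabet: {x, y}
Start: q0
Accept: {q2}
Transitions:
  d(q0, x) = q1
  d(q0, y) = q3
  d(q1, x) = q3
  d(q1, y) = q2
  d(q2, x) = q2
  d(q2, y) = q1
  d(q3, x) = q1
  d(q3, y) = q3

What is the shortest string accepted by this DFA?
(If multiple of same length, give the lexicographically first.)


BFS by string length (lex-first path to each state shown):
  len 0: q0<-""
  len 1: q1<-"x", q3<-"y"
  len 2: q1<-"yx", q2<-"xy", q3<-"xx"
Found accept state at length 2.

"xy"


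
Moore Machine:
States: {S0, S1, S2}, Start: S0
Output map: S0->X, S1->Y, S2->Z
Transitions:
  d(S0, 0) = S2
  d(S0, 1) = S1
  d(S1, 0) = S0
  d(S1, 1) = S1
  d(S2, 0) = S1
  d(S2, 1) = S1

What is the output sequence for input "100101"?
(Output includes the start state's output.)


Start: S0 (output X)
  --1--> S1 (output Y)
  --0--> S0 (output X)
  --0--> S2 (output Z)
  --1--> S1 (output Y)
  --0--> S0 (output X)
  --1--> S1 (output Y)

"XYXZYXY"


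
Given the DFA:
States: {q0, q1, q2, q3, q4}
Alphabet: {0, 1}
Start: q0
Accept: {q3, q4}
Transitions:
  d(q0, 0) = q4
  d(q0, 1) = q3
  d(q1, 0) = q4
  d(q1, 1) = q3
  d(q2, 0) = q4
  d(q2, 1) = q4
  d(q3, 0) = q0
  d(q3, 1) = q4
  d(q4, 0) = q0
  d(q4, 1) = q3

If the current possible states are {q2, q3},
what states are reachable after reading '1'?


Apply transition on '1' from each current state:
  d(q2, 1) = q4
  d(q3, 1) = q4

{q4}


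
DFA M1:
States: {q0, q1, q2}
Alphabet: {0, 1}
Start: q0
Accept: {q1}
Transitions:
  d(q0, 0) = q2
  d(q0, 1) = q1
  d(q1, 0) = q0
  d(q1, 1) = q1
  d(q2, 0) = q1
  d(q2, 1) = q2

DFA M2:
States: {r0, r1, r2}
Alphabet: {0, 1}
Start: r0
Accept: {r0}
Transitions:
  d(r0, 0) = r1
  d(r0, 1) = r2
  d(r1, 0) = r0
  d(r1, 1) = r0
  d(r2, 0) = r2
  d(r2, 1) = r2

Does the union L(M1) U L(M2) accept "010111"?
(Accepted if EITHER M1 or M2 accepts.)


M1: final=q1 accepted=True
M2: final=r2 accepted=False

Yes, union accepts


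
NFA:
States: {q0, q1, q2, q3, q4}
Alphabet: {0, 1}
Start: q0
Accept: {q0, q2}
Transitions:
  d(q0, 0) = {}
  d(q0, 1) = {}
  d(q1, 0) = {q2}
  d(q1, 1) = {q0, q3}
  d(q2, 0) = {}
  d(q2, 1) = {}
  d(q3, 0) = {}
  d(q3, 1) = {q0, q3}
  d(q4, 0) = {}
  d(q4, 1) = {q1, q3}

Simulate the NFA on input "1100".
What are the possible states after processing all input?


Start: {q0}
  --1--> {}
  --1--> {}
  --0--> {}
  --0--> {}

{} (empty set, no valid transitions)


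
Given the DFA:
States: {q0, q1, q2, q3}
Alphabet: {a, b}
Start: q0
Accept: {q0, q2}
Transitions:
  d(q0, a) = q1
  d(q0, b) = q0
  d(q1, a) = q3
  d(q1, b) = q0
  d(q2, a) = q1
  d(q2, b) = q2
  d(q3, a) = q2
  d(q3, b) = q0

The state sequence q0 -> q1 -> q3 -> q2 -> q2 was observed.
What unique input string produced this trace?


Trace back each transition to find the symbol:
  q0 --[a]--> q1
  q1 --[a]--> q3
  q3 --[a]--> q2
  q2 --[b]--> q2

"aaab"


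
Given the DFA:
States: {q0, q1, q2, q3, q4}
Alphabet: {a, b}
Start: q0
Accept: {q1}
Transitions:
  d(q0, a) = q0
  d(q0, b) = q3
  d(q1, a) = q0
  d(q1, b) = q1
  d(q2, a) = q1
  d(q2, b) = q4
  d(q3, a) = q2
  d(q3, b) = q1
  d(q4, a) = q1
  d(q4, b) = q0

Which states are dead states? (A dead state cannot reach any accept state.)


Forward reachability from each state:
  q0 -> reaches accept state q1 (live)
  q1 -> reaches accept state q1 (live)
  q2 -> reaches accept state q1 (live)
  q3 -> reaches accept state q1 (live)
  q4 -> reaches accept state q1 (live)

None (all states can reach an accept state)


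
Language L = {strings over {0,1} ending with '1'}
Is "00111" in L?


last symbol = '1'

Yes, "00111" is in L


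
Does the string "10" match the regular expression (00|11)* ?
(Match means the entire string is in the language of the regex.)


|string| = 2; first = '1'; last = '0'

No, "10" does not match (00|11)*


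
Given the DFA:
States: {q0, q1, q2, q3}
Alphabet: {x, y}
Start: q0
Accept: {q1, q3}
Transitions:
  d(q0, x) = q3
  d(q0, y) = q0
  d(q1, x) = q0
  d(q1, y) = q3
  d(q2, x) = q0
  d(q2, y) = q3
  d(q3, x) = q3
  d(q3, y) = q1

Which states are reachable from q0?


BFS from q0:
  layer 0: {q0}
  layer 1: {q3}
  layer 2: {q1}

{q0, q1, q3}


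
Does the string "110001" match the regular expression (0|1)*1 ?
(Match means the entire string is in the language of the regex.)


|string| = 6; first = '1'; last = '1'

Yes, "110001" matches (0|1)*1


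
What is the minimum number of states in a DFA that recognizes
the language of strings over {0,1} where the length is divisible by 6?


States track (length) mod 6.
Need 6 states: one per remainder 0..5; accept = remainder 0.

6


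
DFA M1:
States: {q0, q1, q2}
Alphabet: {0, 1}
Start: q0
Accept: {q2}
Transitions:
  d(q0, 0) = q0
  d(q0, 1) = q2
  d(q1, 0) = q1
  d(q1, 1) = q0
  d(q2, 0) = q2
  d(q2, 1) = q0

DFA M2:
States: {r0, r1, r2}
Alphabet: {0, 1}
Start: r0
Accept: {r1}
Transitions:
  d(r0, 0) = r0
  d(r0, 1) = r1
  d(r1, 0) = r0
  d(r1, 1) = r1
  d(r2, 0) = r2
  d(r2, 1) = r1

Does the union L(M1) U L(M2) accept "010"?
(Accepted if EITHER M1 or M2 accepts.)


M1: final=q2 accepted=True
M2: final=r0 accepted=False

Yes, union accepts


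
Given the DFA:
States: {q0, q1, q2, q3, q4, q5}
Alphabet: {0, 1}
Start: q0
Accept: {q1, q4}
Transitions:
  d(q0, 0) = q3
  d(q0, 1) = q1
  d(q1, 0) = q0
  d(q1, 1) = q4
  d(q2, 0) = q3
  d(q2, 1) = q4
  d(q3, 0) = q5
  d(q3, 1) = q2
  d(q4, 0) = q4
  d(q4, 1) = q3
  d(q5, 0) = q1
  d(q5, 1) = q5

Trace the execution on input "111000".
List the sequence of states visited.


Input: 111000
d(q0, 1) = q1
d(q1, 1) = q4
d(q4, 1) = q3
d(q3, 0) = q5
d(q5, 0) = q1
d(q1, 0) = q0


q0 -> q1 -> q4 -> q3 -> q5 -> q1 -> q0


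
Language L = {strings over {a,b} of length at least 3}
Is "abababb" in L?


length = 7

Yes, "abababb" is in L


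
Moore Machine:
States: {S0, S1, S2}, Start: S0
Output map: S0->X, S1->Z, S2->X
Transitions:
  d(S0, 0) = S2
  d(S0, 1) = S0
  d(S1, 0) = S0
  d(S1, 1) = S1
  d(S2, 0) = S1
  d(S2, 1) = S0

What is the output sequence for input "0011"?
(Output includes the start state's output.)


Start: S0 (output X)
  --0--> S2 (output X)
  --0--> S1 (output Z)
  --1--> S1 (output Z)
  --1--> S1 (output Z)

"XXZZZ"


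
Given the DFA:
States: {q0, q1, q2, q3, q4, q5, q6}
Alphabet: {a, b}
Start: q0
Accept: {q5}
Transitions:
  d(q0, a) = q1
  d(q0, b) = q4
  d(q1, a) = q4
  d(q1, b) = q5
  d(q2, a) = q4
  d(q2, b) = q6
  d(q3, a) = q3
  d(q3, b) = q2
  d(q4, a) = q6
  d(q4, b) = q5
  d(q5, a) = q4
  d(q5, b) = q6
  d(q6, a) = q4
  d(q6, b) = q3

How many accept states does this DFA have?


Accept states listed: {q5}
Counting: q5(1)

1


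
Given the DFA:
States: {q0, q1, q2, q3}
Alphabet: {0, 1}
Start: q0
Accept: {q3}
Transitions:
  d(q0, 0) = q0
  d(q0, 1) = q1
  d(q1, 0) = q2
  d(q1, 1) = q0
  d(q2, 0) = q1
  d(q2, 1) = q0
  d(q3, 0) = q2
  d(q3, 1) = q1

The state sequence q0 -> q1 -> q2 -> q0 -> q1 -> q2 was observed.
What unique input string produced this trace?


Trace back each transition to find the symbol:
  q0 --[1]--> q1
  q1 --[0]--> q2
  q2 --[1]--> q0
  q0 --[1]--> q1
  q1 --[0]--> q2

"10110"


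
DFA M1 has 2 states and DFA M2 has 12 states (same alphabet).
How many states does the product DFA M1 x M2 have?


Product construction pairs every M1 state with every M2 state.
2 * 12 = 24

24


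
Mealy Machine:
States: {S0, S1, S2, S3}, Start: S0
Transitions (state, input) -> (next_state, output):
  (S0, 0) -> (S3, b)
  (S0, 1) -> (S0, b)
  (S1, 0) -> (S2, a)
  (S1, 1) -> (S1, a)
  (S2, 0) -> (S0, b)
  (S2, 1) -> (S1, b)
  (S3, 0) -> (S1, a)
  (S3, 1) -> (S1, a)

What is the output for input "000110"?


Step-by-step:
  (S0, 0) -> (S3, b)
  (S3, 0) -> (S1, a)
  (S1, 0) -> (S2, a)
  (S2, 1) -> (S1, b)
  (S1, 1) -> (S1, a)
  (S1, 0) -> (S2, a)

"baabaa"


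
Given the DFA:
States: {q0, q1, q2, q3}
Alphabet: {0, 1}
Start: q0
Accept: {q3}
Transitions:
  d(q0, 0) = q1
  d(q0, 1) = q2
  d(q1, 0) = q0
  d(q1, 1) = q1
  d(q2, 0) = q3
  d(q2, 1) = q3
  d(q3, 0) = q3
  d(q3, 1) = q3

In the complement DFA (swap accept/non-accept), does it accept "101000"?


Trace: q0 -> q2 -> q3 -> q3 -> q3 -> q3 -> q3
Final: q3
Original accept: {q3}
Complement: q3 is in original accept

No, complement rejects (original accepts)


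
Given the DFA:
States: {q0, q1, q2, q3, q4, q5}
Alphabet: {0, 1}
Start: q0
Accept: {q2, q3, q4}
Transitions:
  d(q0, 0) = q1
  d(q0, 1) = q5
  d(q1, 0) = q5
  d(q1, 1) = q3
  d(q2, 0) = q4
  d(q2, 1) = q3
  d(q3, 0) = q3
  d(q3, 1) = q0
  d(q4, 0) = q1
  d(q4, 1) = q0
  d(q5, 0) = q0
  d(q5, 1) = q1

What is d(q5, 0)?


Looking up transition d(q5, 0)

q0


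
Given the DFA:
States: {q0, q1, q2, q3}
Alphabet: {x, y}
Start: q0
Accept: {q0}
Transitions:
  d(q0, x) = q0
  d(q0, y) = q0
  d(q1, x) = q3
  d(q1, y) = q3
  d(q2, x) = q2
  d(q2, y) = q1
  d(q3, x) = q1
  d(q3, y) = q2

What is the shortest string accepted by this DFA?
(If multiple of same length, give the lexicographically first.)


BFS by string length (lex-first path to each state shown):
  len 0: q0<-""
Found accept state at length 0.

"" (empty string)


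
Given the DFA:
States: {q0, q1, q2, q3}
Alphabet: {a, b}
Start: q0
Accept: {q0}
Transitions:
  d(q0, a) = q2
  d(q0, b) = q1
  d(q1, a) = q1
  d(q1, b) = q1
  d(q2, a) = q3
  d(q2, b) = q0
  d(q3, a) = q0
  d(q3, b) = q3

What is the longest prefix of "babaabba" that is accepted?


Run the DFA, marking each prefix where the state is accepting:
  "" -> q0 [accept]
  "b" -> q1 [reject]
  "ba" -> q1 [reject]
  "bab" -> q1 [reject]
  "baba" -> q1 [reject]
  "babaa" -> q1 [reject]
  "babaab" -> q1 [reject]
  "babaabb" -> q1 [reject]
  "babaabba" -> q1 [reject]

""


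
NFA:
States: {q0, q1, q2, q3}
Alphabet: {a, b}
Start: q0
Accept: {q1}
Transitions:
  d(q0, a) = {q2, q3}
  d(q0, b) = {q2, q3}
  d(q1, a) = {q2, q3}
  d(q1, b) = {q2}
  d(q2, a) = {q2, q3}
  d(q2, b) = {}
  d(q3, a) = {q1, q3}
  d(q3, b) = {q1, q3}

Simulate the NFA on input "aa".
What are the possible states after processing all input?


Start: {q0}
  --a--> {q2, q3}
  --a--> {q1, q2, q3}

{q1, q2, q3}


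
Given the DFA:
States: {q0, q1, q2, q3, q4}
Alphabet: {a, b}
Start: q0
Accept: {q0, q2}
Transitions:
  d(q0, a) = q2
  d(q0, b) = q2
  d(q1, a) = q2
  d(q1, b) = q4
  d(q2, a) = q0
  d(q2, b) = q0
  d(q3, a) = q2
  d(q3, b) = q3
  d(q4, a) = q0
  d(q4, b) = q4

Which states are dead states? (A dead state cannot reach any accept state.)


Forward reachability from each state:
  q0 -> reaches accept state q0 (live)
  q1 -> reaches accept state q0 (live)
  q2 -> reaches accept state q0 (live)
  q3 -> reaches accept state q0 (live)
  q4 -> reaches accept state q0 (live)

None (all states can reach an accept state)


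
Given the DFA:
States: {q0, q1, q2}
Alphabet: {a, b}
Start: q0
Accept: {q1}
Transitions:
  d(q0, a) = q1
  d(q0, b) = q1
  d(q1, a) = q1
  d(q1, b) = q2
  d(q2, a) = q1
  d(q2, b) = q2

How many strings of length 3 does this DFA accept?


Enumerating all length-3 strings:
  "aaa" -> q1 [accept]
  "aab" -> q2 [reject]
  "aba" -> q1 [accept]
  "abb" -> q2 [reject]
  "baa" -> q1 [accept]
  "bab" -> q2 [reject]
  "bba" -> q1 [accept]
  "bbb" -> q2 [reject]

4 out of 8


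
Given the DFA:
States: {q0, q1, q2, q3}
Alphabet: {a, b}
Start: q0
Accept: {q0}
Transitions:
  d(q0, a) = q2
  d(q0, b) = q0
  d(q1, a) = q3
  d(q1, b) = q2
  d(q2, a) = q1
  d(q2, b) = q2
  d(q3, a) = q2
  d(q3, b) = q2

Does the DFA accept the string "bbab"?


Trace: q0 -> q0 -> q0 -> q2 -> q2
Final state: q2
Accept states: {q0}

No, rejected (final state q2 is not an accept state)


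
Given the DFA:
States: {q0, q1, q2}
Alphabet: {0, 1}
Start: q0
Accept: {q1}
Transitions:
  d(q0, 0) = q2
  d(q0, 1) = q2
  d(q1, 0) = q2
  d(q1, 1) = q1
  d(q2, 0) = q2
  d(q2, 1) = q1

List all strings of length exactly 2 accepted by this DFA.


All strings of length 2: 4 total
Accepted: 2

"01", "11"


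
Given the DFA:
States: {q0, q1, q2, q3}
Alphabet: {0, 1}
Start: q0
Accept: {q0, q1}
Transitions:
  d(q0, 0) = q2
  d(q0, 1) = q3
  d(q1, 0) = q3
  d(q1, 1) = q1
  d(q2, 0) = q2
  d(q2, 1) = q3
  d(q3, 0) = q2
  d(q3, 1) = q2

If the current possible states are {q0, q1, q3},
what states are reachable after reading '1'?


Apply transition on '1' from each current state:
  d(q0, 1) = q3
  d(q1, 1) = q1
  d(q3, 1) = q2

{q1, q2, q3}


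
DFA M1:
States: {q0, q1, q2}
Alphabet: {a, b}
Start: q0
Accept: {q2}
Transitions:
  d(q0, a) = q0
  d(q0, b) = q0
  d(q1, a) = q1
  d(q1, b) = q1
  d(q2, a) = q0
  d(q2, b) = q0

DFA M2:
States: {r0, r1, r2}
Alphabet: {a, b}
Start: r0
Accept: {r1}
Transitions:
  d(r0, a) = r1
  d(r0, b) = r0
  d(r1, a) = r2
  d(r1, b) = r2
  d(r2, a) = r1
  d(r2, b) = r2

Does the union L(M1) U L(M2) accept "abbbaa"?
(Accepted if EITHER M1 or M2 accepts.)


M1: final=q0 accepted=False
M2: final=r2 accepted=False

No, union rejects (neither accepts)


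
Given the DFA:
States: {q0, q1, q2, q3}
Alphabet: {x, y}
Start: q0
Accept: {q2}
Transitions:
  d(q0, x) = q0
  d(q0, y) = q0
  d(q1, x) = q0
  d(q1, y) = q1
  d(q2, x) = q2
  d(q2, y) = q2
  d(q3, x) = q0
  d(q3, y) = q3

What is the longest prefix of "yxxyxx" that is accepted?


Run the DFA, marking each prefix where the state is accepting:
  "" -> q0 [reject]
  "y" -> q0 [reject]
  "yx" -> q0 [reject]
  "yxx" -> q0 [reject]
  "yxxy" -> q0 [reject]
  "yxxyx" -> q0 [reject]
  "yxxyxx" -> q0 [reject]

No prefix is accepted


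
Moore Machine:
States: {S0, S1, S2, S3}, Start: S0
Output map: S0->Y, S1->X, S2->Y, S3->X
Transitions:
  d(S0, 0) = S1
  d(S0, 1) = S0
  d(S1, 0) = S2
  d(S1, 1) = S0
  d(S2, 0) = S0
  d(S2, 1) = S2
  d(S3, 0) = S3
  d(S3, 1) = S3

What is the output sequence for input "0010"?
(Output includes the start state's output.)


Start: S0 (output Y)
  --0--> S1 (output X)
  --0--> S2 (output Y)
  --1--> S2 (output Y)
  --0--> S0 (output Y)

"YXYYY"


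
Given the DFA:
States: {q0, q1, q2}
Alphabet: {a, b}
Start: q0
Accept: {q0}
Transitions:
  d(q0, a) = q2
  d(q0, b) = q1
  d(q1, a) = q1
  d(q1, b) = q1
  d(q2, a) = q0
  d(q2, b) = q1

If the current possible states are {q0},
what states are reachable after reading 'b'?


Apply transition on 'b' from each current state:
  d(q0, b) = q1

{q1}


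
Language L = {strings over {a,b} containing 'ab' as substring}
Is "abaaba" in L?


'ab' occurs at index 0

Yes, "abaaba" is in L


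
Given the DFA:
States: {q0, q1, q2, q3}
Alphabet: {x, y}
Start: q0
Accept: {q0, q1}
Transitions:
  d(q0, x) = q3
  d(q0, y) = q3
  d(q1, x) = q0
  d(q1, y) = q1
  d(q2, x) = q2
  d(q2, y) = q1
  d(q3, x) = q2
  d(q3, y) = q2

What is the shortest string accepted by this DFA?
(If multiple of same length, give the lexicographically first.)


BFS by string length (lex-first path to each state shown):
  len 0: q0<-""
Found accept state at length 0.

"" (empty string)


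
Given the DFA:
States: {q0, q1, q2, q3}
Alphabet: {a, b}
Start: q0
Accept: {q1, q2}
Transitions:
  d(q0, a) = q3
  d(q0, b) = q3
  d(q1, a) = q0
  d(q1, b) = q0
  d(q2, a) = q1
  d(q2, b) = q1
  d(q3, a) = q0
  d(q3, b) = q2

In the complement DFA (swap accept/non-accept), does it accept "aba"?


Trace: q0 -> q3 -> q2 -> q1
Final: q1
Original accept: {q1, q2}
Complement: q1 is in original accept

No, complement rejects (original accepts)


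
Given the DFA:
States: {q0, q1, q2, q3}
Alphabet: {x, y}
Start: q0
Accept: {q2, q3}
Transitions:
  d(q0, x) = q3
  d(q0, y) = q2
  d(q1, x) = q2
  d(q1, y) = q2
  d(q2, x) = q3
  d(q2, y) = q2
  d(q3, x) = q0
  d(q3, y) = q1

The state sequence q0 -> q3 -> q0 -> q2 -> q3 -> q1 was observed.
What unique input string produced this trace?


Trace back each transition to find the symbol:
  q0 --[x]--> q3
  q3 --[x]--> q0
  q0 --[y]--> q2
  q2 --[x]--> q3
  q3 --[y]--> q1

"xxyxy"


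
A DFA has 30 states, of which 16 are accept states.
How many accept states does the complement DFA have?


Complement swaps accept and non-accept states.
30 - 16 = 14

14


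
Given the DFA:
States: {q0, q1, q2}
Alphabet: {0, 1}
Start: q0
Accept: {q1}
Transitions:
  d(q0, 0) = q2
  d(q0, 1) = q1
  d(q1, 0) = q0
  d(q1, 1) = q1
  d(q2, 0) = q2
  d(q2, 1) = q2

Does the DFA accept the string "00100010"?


Trace: q0 -> q2 -> q2 -> q2 -> q2 -> q2 -> q2 -> q2 -> q2
Final state: q2
Accept states: {q1}

No, rejected (final state q2 is not an accept state)


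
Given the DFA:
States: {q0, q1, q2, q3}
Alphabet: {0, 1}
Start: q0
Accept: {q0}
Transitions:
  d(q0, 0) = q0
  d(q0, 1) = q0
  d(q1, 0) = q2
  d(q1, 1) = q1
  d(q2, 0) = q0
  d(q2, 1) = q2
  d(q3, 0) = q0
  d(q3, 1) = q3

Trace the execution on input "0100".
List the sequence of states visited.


Input: 0100
d(q0, 0) = q0
d(q0, 1) = q0
d(q0, 0) = q0
d(q0, 0) = q0


q0 -> q0 -> q0 -> q0 -> q0


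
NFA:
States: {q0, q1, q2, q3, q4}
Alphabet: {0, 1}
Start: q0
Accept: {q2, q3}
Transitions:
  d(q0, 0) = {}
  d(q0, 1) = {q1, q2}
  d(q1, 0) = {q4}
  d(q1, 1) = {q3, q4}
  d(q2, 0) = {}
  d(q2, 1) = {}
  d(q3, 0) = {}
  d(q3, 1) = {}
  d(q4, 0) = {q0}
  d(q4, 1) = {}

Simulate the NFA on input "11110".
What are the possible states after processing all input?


Start: {q0}
  --1--> {q1, q2}
  --1--> {q3, q4}
  --1--> {}
  --1--> {}
  --0--> {}

{} (empty set, no valid transitions)


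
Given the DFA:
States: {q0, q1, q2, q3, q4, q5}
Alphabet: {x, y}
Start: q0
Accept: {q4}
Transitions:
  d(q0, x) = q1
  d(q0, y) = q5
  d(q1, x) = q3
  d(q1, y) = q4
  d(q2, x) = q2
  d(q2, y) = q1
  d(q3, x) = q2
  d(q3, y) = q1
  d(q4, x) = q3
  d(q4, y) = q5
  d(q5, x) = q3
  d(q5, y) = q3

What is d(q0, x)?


Looking up transition d(q0, x)

q1


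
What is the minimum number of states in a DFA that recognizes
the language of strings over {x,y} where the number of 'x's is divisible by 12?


States track (count of 'x') mod 12.
Need 12 states: one per remainder 0..11; accept = remainder 0.

12


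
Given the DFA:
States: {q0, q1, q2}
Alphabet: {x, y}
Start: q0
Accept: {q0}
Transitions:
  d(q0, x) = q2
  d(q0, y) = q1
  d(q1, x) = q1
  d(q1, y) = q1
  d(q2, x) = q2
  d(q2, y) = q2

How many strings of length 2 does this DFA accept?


Enumerating all length-2 strings:
  "xx" -> q2 [reject]
  "xy" -> q2 [reject]
  "yx" -> q1 [reject]
  "yy" -> q1 [reject]

0 out of 4


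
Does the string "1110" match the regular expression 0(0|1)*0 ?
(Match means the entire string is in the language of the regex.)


|string| = 4; first = '1'; last = '0'

No, "1110" does not match 0(0|1)*0


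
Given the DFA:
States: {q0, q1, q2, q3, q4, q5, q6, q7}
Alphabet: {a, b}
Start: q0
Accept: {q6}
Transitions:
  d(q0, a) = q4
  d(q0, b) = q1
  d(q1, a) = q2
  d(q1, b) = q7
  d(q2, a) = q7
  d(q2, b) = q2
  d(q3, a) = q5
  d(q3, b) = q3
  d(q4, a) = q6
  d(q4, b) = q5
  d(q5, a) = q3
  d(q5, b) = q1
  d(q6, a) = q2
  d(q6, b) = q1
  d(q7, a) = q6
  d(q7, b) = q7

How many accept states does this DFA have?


Accept states listed: {q6}
Counting: q6(1)

1
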